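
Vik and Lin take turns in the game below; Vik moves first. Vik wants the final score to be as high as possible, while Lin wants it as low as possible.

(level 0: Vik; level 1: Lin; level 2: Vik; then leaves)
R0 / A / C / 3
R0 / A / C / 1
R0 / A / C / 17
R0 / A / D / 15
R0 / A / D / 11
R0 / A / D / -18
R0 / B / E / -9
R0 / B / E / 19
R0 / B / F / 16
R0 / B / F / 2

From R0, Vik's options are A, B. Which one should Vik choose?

B

C (Vik): max(3, 1, 17) = 17
D (Vik): max(15, 11, -18) = 15
A (Lin): min(17, 15) = 15
E (Vik): max(-9, 19) = 19
F (Vik): max(16, 2) = 16
B (Lin): min(19, 16) = 16
R0 (Vik): max(15, 16) = 16
Vik at R0 wants the highest of {A=15, B=16}, so chooses B.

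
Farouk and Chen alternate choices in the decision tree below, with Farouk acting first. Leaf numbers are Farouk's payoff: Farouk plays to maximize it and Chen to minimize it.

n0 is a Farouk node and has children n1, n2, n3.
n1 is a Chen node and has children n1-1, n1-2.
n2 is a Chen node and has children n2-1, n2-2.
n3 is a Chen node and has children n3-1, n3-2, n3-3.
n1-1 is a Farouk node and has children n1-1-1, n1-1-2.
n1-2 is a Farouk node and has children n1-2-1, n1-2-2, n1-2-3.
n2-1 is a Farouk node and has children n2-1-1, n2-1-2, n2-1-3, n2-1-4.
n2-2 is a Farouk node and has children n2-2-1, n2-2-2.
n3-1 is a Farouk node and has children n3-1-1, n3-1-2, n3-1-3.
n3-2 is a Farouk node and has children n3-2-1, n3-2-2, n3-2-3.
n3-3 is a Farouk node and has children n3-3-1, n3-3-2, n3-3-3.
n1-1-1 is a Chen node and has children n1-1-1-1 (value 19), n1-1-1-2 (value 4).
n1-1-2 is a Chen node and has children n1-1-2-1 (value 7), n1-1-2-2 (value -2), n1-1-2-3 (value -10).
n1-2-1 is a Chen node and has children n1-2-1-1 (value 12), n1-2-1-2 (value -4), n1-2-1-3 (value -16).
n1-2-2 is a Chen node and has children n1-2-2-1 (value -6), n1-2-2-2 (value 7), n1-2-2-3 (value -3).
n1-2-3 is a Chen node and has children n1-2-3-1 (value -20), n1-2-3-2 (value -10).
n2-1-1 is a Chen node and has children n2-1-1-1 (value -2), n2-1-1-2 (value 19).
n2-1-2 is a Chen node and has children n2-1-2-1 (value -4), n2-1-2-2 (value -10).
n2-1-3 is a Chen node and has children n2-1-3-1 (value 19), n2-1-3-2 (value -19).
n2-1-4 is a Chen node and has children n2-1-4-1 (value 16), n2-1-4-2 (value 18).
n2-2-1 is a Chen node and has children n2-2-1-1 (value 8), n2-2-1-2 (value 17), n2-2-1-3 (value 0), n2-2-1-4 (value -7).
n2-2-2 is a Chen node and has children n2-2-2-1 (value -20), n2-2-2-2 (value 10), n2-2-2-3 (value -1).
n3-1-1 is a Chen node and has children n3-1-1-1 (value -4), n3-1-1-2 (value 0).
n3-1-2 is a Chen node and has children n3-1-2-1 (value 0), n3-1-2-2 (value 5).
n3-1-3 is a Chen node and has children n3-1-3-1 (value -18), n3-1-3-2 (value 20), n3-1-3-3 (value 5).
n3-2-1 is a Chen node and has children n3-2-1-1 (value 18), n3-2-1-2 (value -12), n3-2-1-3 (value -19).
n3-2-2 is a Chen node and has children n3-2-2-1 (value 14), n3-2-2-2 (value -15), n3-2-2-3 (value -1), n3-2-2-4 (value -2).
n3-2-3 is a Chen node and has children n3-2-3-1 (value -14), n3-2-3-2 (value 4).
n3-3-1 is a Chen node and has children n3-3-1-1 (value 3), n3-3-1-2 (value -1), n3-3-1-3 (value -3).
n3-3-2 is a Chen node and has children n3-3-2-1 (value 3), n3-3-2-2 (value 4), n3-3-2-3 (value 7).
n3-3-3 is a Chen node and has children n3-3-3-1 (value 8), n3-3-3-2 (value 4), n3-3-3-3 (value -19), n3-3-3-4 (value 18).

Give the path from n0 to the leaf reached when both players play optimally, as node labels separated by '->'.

n1-1-1 (Chen): min(19, 4) = 4
n1-1-2 (Chen): min(7, -2, -10) = -10
n1-1 (Farouk): max(4, -10) = 4
n1-2-1 (Chen): min(12, -4, -16) = -16
n1-2-2 (Chen): min(-6, 7, -3) = -6
n1-2-3 (Chen): min(-20, -10) = -20
n1-2 (Farouk): max(-16, -6, -20) = -6
n1 (Chen): min(4, -6) = -6
n2-1-1 (Chen): min(-2, 19) = -2
n2-1-2 (Chen): min(-4, -10) = -10
n2-1-3 (Chen): min(19, -19) = -19
n2-1-4 (Chen): min(16, 18) = 16
n2-1 (Farouk): max(-2, -10, -19, 16) = 16
n2-2-1 (Chen): min(8, 17, 0, -7) = -7
n2-2-2 (Chen): min(-20, 10, -1) = -20
n2-2 (Farouk): max(-7, -20) = -7
n2 (Chen): min(16, -7) = -7
n3-1-1 (Chen): min(-4, 0) = -4
n3-1-2 (Chen): min(0, 5) = 0
n3-1-3 (Chen): min(-18, 20, 5) = -18
n3-1 (Farouk): max(-4, 0, -18) = 0
n3-2-1 (Chen): min(18, -12, -19) = -19
n3-2-2 (Chen): min(14, -15, -1, -2) = -15
n3-2-3 (Chen): min(-14, 4) = -14
n3-2 (Farouk): max(-19, -15, -14) = -14
n3-3-1 (Chen): min(3, -1, -3) = -3
n3-3-2 (Chen): min(3, 4, 7) = 3
n3-3-3 (Chen): min(8, 4, -19, 18) = -19
n3-3 (Farouk): max(-3, 3, -19) = 3
n3 (Chen): min(0, -14, 3) = -14
n0 (Farouk): max(-6, -7, -14) = -6
At n0, Farouk picks n1 (highest: -6).
At n1, Chen picks n1-2 (lowest: -6).
At n1-2, Farouk picks n1-2-2 (highest: -6).
At n1-2-2, Chen picks n1-2-2-1 (lowest: -6).
Terminal value -6.

n0 -> n1 -> n1-2 -> n1-2-2 -> n1-2-2-1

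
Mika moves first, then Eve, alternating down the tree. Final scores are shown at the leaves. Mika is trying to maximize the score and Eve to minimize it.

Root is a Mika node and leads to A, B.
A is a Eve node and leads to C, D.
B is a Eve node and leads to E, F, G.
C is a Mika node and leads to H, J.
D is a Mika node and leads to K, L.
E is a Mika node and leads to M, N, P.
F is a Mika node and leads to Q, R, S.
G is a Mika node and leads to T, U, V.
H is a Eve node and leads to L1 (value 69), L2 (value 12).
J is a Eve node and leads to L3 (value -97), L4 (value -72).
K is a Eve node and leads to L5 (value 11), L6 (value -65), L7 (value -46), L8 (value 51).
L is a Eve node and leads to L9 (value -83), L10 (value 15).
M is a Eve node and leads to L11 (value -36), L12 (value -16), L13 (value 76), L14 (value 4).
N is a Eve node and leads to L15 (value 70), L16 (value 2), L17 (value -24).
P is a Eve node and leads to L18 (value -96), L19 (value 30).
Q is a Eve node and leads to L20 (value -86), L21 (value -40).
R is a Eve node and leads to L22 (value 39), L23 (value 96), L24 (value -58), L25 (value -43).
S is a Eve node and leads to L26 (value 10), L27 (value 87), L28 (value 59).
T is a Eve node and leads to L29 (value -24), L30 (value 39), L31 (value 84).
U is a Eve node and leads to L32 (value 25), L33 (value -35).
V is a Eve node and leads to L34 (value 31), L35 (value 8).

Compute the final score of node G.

T (Eve): min(-24, 39, 84) = -24
U (Eve): min(25, -35) = -35
V (Eve): min(31, 8) = 8
G (Mika): max(-24, -35, 8) = 8

8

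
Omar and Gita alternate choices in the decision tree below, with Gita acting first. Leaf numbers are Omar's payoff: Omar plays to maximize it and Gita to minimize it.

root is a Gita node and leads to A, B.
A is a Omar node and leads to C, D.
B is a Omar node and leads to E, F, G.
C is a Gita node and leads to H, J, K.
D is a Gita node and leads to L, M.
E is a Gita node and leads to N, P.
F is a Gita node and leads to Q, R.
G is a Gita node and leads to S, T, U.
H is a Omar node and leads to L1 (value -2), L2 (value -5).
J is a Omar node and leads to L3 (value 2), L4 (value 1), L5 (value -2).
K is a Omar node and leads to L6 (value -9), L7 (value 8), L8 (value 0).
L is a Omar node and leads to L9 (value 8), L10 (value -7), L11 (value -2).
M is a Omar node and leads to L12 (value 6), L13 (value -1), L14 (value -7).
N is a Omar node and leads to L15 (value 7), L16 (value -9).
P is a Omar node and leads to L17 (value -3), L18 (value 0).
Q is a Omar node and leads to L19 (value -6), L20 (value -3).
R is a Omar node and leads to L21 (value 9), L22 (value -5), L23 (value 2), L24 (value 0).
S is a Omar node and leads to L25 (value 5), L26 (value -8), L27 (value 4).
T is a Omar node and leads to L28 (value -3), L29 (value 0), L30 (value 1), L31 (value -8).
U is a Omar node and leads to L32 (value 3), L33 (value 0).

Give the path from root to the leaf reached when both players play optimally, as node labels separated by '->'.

H (Omar): max(-2, -5) = -2
J (Omar): max(2, 1, -2) = 2
K (Omar): max(-9, 8, 0) = 8
C (Gita): min(-2, 2, 8) = -2
L (Omar): max(8, -7, -2) = 8
M (Omar): max(6, -1, -7) = 6
D (Gita): min(8, 6) = 6
A (Omar): max(-2, 6) = 6
N (Omar): max(7, -9) = 7
P (Omar): max(-3, 0) = 0
E (Gita): min(7, 0) = 0
Q (Omar): max(-6, -3) = -3
R (Omar): max(9, -5, 2, 0) = 9
F (Gita): min(-3, 9) = -3
S (Omar): max(5, -8, 4) = 5
T (Omar): max(-3, 0, 1, -8) = 1
U (Omar): max(3, 0) = 3
G (Gita): min(5, 1, 3) = 1
B (Omar): max(0, -3, 1) = 1
root (Gita): min(6, 1) = 1
At root, Gita picks B (lowest: 1).
At B, Omar picks G (highest: 1).
At G, Gita picks T (lowest: 1).
At T, Omar picks L30 (highest: 1).
Terminal value 1.

root -> B -> G -> T -> L30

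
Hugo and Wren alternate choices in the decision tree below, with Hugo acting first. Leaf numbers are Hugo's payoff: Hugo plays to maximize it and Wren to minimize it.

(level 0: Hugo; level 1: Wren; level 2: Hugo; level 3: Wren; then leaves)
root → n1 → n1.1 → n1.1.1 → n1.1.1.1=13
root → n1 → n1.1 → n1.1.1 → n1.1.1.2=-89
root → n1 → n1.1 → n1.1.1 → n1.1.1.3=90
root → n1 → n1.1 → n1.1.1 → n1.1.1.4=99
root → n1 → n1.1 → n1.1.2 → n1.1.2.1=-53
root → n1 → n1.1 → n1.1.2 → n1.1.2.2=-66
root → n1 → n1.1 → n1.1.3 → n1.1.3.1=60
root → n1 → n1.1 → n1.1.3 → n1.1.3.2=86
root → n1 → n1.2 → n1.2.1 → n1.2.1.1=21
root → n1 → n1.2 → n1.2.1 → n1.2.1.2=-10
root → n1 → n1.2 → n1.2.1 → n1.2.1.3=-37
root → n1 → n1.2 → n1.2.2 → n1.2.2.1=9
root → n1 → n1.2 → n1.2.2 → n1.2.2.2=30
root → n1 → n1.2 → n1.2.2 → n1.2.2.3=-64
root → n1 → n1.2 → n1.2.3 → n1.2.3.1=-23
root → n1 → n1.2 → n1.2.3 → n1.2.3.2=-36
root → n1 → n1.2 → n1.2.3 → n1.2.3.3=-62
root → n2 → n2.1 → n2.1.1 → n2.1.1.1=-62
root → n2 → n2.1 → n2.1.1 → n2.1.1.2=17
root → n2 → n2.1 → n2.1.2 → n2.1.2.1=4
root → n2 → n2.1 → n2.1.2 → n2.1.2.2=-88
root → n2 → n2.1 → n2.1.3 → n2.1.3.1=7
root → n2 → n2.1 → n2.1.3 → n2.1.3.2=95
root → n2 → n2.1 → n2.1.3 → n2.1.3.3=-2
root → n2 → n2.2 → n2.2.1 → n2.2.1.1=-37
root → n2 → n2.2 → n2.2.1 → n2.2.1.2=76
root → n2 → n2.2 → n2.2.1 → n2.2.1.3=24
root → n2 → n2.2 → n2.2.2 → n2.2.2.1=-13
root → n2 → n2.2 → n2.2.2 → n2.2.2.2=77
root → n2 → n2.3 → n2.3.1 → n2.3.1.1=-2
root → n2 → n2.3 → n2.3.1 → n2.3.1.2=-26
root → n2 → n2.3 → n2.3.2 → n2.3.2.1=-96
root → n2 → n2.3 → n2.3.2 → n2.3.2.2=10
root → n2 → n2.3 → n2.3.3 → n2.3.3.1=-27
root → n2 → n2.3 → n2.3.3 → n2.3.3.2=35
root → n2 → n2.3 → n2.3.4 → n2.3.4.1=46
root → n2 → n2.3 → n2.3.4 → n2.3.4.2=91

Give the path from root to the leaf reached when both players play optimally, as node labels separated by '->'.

n1.1.1 (Wren): min(13, -89, 90, 99) = -89
n1.1.2 (Wren): min(-53, -66) = -66
n1.1.3 (Wren): min(60, 86) = 60
n1.1 (Hugo): max(-89, -66, 60) = 60
n1.2.1 (Wren): min(21, -10, -37) = -37
n1.2.2 (Wren): min(9, 30, -64) = -64
n1.2.3 (Wren): min(-23, -36, -62) = -62
n1.2 (Hugo): max(-37, -64, -62) = -37
n1 (Wren): min(60, -37) = -37
n2.1.1 (Wren): min(-62, 17) = -62
n2.1.2 (Wren): min(4, -88) = -88
n2.1.3 (Wren): min(7, 95, -2) = -2
n2.1 (Hugo): max(-62, -88, -2) = -2
n2.2.1 (Wren): min(-37, 76, 24) = -37
n2.2.2 (Wren): min(-13, 77) = -13
n2.2 (Hugo): max(-37, -13) = -13
n2.3.1 (Wren): min(-2, -26) = -26
n2.3.2 (Wren): min(-96, 10) = -96
n2.3.3 (Wren): min(-27, 35) = -27
n2.3.4 (Wren): min(46, 91) = 46
n2.3 (Hugo): max(-26, -96, -27, 46) = 46
n2 (Wren): min(-2, -13, 46) = -13
root (Hugo): max(-37, -13) = -13
At root, Hugo picks n2 (highest: -13).
At n2, Wren picks n2.2 (lowest: -13).
At n2.2, Hugo picks n2.2.2 (highest: -13).
At n2.2.2, Wren picks n2.2.2.1 (lowest: -13).
Terminal value -13.

root -> n2 -> n2.2 -> n2.2.2 -> n2.2.2.1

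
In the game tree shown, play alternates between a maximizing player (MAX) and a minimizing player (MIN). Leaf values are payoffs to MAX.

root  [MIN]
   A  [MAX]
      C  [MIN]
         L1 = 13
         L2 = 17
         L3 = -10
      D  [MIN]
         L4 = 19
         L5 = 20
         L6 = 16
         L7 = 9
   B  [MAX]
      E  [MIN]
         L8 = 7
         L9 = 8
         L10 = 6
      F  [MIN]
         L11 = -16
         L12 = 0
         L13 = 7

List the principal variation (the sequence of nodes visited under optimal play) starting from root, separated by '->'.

C (MIN): min(13, 17, -10) = -10
D (MIN): min(19, 20, 16, 9) = 9
A (MAX): max(-10, 9) = 9
E (MIN): min(7, 8, 6) = 6
F (MIN): min(-16, 0, 7) = -16
B (MAX): max(6, -16) = 6
root (MIN): min(9, 6) = 6
At root, MIN picks B (lowest: 6).
At B, MAX picks E (highest: 6).
At E, MIN picks L10 (lowest: 6).
Terminal value 6.

root -> B -> E -> L10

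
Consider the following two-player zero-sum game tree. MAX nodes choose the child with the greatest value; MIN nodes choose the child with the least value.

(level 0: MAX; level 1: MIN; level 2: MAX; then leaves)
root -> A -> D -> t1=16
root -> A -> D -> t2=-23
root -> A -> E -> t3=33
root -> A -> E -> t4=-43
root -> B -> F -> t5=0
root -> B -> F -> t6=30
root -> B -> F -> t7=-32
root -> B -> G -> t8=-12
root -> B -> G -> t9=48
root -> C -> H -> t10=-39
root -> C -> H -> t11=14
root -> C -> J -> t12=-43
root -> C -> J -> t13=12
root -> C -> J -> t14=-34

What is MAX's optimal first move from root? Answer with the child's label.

B

D (MAX): max(16, -23) = 16
E (MAX): max(33, -43) = 33
A (MIN): min(16, 33) = 16
F (MAX): max(0, 30, -32) = 30
G (MAX): max(-12, 48) = 48
B (MIN): min(30, 48) = 30
H (MAX): max(-39, 14) = 14
J (MAX): max(-43, 12, -34) = 12
C (MIN): min(14, 12) = 12
root (MAX): max(16, 30, 12) = 30
MAX at root wants the highest of {A=16, B=30, C=12}, so chooses B.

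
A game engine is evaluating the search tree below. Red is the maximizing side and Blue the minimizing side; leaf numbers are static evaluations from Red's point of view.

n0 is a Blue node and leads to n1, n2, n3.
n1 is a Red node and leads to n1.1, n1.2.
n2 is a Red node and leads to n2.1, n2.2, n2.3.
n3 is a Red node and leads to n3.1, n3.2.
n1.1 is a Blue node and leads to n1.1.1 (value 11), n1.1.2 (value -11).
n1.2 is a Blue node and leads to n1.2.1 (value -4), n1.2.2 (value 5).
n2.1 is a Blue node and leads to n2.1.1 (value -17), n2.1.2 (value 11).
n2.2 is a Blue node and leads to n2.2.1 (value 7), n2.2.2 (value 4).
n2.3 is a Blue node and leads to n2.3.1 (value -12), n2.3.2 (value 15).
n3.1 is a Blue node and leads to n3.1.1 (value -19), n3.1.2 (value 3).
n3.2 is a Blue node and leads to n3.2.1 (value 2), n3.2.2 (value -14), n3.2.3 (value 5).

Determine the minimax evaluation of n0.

-14

n1.1 (Blue): min(11, -11) = -11
n1.2 (Blue): min(-4, 5) = -4
n1 (Red): max(-11, -4) = -4
n2.1 (Blue): min(-17, 11) = -17
n2.2 (Blue): min(7, 4) = 4
n2.3 (Blue): min(-12, 15) = -12
n2 (Red): max(-17, 4, -12) = 4
n3.1 (Blue): min(-19, 3) = -19
n3.2 (Blue): min(2, -14, 5) = -14
n3 (Red): max(-19, -14) = -14
n0 (Blue): min(-4, 4, -14) = -14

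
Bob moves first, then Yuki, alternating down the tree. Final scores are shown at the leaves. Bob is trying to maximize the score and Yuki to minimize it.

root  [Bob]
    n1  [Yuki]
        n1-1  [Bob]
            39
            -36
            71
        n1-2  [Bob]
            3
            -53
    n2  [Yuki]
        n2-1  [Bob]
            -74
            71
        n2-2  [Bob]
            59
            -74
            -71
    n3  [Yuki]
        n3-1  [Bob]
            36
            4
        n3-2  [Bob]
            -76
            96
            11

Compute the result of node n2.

59

n2-1 (Bob): max(-74, 71) = 71
n2-2 (Bob): max(59, -74, -71) = 59
n2 (Yuki): min(71, 59) = 59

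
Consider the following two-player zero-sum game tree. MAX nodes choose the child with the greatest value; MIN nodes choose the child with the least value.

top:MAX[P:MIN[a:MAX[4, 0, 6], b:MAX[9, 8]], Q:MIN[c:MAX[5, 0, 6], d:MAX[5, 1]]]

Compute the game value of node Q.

c (MAX): max(5, 0, 6) = 6
d (MAX): max(5, 1) = 5
Q (MIN): min(6, 5) = 5

5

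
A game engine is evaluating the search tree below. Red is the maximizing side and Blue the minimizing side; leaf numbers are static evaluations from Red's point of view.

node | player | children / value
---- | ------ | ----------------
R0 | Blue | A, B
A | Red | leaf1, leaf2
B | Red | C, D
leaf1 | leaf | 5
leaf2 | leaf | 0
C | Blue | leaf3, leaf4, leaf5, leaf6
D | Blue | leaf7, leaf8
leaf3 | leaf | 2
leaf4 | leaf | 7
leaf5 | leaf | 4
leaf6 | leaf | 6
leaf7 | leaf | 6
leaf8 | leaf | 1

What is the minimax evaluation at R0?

A (Red): max(5, 0) = 5
C (Blue): min(2, 7, 4, 6) = 2
D (Blue): min(6, 1) = 1
B (Red): max(2, 1) = 2
R0 (Blue): min(5, 2) = 2

2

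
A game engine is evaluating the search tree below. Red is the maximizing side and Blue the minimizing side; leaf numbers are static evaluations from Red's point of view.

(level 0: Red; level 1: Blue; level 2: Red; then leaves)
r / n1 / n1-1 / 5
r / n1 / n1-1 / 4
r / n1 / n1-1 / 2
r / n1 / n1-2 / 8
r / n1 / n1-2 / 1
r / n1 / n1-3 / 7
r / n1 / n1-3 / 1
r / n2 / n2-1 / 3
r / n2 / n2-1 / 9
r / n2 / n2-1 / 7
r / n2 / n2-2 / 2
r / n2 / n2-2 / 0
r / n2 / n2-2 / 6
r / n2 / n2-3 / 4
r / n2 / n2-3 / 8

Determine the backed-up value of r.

n1-1 (Red): max(5, 4, 2) = 5
n1-2 (Red): max(8, 1) = 8
n1-3 (Red): max(7, 1) = 7
n1 (Blue): min(5, 8, 7) = 5
n2-1 (Red): max(3, 9, 7) = 9
n2-2 (Red): max(2, 0, 6) = 6
n2-3 (Red): max(4, 8) = 8
n2 (Blue): min(9, 6, 8) = 6
r (Red): max(5, 6) = 6

6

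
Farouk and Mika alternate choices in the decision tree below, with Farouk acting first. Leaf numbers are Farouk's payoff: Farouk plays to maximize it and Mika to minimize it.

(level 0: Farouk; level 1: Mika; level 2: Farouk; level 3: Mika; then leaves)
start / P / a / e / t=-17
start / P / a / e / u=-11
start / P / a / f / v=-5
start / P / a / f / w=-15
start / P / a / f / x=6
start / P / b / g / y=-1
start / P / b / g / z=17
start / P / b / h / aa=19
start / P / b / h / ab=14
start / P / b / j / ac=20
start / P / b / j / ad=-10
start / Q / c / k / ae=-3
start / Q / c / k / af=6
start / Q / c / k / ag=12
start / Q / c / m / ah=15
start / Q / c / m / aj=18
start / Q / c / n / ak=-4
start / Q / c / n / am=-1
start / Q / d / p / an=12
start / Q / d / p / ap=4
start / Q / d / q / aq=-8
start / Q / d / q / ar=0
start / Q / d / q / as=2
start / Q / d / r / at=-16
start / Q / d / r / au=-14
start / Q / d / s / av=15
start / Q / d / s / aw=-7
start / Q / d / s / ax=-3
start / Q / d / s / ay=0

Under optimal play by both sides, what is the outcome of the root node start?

e (Mika): min(-17, -11) = -17
f (Mika): min(-5, -15, 6) = -15
a (Farouk): max(-17, -15) = -15
g (Mika): min(-1, 17) = -1
h (Mika): min(19, 14) = 14
j (Mika): min(20, -10) = -10
b (Farouk): max(-1, 14, -10) = 14
P (Mika): min(-15, 14) = -15
k (Mika): min(-3, 6, 12) = -3
m (Mika): min(15, 18) = 15
n (Mika): min(-4, -1) = -4
c (Farouk): max(-3, 15, -4) = 15
p (Mika): min(12, 4) = 4
q (Mika): min(-8, 0, 2) = -8
r (Mika): min(-16, -14) = -16
s (Mika): min(15, -7, -3, 0) = -7
d (Farouk): max(4, -8, -16, -7) = 4
Q (Mika): min(15, 4) = 4
start (Farouk): max(-15, 4) = 4

4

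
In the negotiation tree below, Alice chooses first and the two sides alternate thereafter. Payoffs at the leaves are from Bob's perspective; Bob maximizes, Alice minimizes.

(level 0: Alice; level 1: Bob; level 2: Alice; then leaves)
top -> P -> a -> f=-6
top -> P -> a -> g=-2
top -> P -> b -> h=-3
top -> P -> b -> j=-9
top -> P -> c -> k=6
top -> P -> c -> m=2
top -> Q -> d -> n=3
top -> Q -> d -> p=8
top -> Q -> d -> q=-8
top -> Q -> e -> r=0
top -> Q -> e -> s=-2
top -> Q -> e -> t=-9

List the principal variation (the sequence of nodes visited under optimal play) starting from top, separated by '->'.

a (Alice): min(-6, -2) = -6
b (Alice): min(-3, -9) = -9
c (Alice): min(6, 2) = 2
P (Bob): max(-6, -9, 2) = 2
d (Alice): min(3, 8, -8) = -8
e (Alice): min(0, -2, -9) = -9
Q (Bob): max(-8, -9) = -8
top (Alice): min(2, -8) = -8
At top, Alice picks Q (lowest: -8).
At Q, Bob picks d (highest: -8).
At d, Alice picks q (lowest: -8).
Terminal value -8.

top -> Q -> d -> q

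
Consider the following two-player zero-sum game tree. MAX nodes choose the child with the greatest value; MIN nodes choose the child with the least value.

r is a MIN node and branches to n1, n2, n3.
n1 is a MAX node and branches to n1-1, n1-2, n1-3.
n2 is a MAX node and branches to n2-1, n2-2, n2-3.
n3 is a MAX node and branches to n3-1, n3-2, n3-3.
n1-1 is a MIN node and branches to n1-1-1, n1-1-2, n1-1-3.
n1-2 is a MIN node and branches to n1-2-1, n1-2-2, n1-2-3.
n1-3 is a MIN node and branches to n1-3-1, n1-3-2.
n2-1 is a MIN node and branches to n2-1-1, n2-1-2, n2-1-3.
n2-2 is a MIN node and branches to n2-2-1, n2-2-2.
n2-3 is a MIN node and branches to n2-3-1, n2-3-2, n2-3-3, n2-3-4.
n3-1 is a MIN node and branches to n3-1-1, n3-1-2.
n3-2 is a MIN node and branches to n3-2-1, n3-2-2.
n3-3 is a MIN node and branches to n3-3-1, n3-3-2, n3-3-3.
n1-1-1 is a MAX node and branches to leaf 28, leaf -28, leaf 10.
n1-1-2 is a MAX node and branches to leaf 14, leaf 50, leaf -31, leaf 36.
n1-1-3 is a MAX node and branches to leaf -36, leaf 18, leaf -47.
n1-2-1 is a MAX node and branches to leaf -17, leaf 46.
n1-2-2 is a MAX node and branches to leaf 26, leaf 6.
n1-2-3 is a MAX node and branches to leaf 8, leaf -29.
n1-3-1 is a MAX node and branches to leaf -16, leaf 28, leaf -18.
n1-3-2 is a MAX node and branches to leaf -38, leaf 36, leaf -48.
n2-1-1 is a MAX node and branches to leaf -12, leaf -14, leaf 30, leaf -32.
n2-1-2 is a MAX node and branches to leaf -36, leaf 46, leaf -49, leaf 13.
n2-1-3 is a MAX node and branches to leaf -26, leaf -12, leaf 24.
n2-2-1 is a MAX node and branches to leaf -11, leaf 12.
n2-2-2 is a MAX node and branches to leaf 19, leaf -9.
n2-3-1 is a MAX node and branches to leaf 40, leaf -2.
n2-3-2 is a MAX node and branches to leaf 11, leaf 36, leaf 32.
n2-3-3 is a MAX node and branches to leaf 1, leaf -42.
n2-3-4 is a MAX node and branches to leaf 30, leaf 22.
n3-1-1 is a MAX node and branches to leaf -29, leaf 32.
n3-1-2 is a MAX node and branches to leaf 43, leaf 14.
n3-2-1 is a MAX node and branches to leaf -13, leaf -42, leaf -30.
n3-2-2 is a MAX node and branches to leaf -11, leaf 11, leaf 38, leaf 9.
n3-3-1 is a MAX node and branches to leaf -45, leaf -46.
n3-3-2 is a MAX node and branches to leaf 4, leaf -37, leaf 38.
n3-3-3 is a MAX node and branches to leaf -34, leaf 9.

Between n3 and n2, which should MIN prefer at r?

n3-1-1 (MAX): max(-29, 32) = 32
n3-1-2 (MAX): max(43, 14) = 43
n3-1 (MIN): min(32, 43) = 32
n3-2-1 (MAX): max(-13, -42, -30) = -13
n3-2-2 (MAX): max(-11, 11, 38, 9) = 38
n3-2 (MIN): min(-13, 38) = -13
n3-3-1 (MAX): max(-45, -46) = -45
n3-3-2 (MAX): max(4, -37, 38) = 38
n3-3-3 (MAX): max(-34, 9) = 9
n3-3 (MIN): min(-45, 38, 9) = -45
n3 (MAX): max(32, -13, -45) = 32
n2-1-1 (MAX): max(-12, -14, 30, -32) = 30
n2-1-2 (MAX): max(-36, 46, -49, 13) = 46
n2-1-3 (MAX): max(-26, -12, 24) = 24
n2-1 (MIN): min(30, 46, 24) = 24
n2-2-1 (MAX): max(-11, 12) = 12
n2-2-2 (MAX): max(19, -9) = 19
n2-2 (MIN): min(12, 19) = 12
n2-3-1 (MAX): max(40, -2) = 40
n2-3-2 (MAX): max(11, 36, 32) = 36
n2-3-3 (MAX): max(1, -42) = 1
n2-3-4 (MAX): max(30, 22) = 30
n2-3 (MIN): min(40, 36, 1, 30) = 1
n2 (MAX): max(24, 12, 1) = 24
MIN prefers the lower value; n3=32, n2=24. n2 is better since 24 < 32.

n2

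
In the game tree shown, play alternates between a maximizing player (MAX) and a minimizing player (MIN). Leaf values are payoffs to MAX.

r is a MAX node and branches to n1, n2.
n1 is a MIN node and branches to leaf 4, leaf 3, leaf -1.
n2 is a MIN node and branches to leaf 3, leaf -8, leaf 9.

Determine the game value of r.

-1

n1 (MIN): min(4, 3, -1) = -1
n2 (MIN): min(3, -8, 9) = -8
r (MAX): max(-1, -8) = -1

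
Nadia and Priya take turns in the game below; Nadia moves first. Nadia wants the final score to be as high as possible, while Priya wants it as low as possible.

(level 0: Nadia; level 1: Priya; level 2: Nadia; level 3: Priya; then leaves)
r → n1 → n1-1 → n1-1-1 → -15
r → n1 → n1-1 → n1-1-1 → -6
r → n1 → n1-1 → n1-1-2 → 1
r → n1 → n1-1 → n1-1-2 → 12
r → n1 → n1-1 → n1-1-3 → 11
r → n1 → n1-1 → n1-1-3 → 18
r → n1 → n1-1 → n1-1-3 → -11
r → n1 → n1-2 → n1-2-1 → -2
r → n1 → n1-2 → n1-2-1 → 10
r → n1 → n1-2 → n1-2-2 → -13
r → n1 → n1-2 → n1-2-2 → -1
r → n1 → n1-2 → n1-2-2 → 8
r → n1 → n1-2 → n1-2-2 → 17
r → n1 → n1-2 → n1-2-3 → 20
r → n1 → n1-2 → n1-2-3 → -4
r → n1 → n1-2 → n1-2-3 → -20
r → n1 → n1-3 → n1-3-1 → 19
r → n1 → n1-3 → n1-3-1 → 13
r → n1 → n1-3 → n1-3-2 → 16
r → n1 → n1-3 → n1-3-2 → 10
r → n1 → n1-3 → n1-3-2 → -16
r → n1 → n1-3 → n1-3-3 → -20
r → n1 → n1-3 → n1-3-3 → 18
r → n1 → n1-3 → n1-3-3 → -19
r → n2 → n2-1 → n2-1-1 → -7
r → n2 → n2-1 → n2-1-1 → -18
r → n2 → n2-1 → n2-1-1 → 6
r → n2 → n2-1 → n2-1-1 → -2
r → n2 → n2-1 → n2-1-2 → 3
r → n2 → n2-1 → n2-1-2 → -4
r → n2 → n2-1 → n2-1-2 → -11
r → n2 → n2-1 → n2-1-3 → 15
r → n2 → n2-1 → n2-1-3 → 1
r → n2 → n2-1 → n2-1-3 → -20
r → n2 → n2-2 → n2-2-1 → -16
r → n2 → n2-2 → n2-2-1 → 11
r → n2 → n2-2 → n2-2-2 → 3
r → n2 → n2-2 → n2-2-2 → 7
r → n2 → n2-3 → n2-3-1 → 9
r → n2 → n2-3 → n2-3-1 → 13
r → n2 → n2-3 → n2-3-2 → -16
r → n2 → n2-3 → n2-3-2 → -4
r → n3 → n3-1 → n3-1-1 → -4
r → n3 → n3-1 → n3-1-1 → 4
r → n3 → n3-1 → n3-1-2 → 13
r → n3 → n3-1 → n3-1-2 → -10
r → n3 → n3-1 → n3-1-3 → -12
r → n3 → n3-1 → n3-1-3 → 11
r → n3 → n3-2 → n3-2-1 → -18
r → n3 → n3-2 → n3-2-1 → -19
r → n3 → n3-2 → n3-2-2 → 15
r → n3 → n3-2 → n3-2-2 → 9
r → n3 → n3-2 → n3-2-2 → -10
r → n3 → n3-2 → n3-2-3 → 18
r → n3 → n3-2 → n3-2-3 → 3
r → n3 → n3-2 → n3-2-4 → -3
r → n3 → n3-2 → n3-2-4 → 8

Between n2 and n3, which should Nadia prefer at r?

n3

n2-1-1 (Priya): min(-7, -18, 6, -2) = -18
n2-1-2 (Priya): min(3, -4, -11) = -11
n2-1-3 (Priya): min(15, 1, -20) = -20
n2-1 (Nadia): max(-18, -11, -20) = -11
n2-2-1 (Priya): min(-16, 11) = -16
n2-2-2 (Priya): min(3, 7) = 3
n2-2 (Nadia): max(-16, 3) = 3
n2-3-1 (Priya): min(9, 13) = 9
n2-3-2 (Priya): min(-16, -4) = -16
n2-3 (Nadia): max(9, -16) = 9
n2 (Priya): min(-11, 3, 9) = -11
n3-1-1 (Priya): min(-4, 4) = -4
n3-1-2 (Priya): min(13, -10) = -10
n3-1-3 (Priya): min(-12, 11) = -12
n3-1 (Nadia): max(-4, -10, -12) = -4
n3-2-1 (Priya): min(-18, -19) = -19
n3-2-2 (Priya): min(15, 9, -10) = -10
n3-2-3 (Priya): min(18, 3) = 3
n3-2-4 (Priya): min(-3, 8) = -3
n3-2 (Nadia): max(-19, -10, 3, -3) = 3
n3 (Priya): min(-4, 3) = -4
Nadia prefers the higher value; n2=-11, n3=-4. n3 is better since -4 > -11.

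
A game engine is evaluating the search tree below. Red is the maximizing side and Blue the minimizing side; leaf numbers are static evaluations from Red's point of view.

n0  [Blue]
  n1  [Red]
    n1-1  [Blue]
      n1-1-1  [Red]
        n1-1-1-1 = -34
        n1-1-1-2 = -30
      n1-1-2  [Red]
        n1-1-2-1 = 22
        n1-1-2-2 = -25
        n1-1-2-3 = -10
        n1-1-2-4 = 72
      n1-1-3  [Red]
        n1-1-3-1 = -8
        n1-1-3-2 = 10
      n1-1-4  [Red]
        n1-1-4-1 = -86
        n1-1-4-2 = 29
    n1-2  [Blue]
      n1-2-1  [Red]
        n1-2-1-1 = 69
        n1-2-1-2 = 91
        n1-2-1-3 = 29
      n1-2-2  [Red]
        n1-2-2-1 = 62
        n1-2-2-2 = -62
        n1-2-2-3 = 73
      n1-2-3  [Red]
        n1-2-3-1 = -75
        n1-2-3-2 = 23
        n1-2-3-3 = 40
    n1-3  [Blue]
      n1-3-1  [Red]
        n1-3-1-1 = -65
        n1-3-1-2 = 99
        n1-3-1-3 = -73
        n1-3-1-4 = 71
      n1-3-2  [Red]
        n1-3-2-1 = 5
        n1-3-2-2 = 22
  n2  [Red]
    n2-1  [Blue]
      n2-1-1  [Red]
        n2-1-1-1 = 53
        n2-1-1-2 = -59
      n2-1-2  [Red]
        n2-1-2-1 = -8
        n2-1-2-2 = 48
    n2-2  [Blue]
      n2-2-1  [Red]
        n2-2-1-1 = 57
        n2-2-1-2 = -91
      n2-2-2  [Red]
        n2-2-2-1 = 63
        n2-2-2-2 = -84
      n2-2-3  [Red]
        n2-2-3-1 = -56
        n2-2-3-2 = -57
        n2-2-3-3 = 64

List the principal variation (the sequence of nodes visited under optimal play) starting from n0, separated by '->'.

n0 -> n1 -> n1-2 -> n1-2-3 -> n1-2-3-3

n1-1-1 (Red): max(-34, -30) = -30
n1-1-2 (Red): max(22, -25, -10, 72) = 72
n1-1-3 (Red): max(-8, 10) = 10
n1-1-4 (Red): max(-86, 29) = 29
n1-1 (Blue): min(-30, 72, 10, 29) = -30
n1-2-1 (Red): max(69, 91, 29) = 91
n1-2-2 (Red): max(62, -62, 73) = 73
n1-2-3 (Red): max(-75, 23, 40) = 40
n1-2 (Blue): min(91, 73, 40) = 40
n1-3-1 (Red): max(-65, 99, -73, 71) = 99
n1-3-2 (Red): max(5, 22) = 22
n1-3 (Blue): min(99, 22) = 22
n1 (Red): max(-30, 40, 22) = 40
n2-1-1 (Red): max(53, -59) = 53
n2-1-2 (Red): max(-8, 48) = 48
n2-1 (Blue): min(53, 48) = 48
n2-2-1 (Red): max(57, -91) = 57
n2-2-2 (Red): max(63, -84) = 63
n2-2-3 (Red): max(-56, -57, 64) = 64
n2-2 (Blue): min(57, 63, 64) = 57
n2 (Red): max(48, 57) = 57
n0 (Blue): min(40, 57) = 40
At n0, Blue picks n1 (lowest: 40).
At n1, Red picks n1-2 (highest: 40).
At n1-2, Blue picks n1-2-3 (lowest: 40).
At n1-2-3, Red picks n1-2-3-3 (highest: 40).
Terminal value 40.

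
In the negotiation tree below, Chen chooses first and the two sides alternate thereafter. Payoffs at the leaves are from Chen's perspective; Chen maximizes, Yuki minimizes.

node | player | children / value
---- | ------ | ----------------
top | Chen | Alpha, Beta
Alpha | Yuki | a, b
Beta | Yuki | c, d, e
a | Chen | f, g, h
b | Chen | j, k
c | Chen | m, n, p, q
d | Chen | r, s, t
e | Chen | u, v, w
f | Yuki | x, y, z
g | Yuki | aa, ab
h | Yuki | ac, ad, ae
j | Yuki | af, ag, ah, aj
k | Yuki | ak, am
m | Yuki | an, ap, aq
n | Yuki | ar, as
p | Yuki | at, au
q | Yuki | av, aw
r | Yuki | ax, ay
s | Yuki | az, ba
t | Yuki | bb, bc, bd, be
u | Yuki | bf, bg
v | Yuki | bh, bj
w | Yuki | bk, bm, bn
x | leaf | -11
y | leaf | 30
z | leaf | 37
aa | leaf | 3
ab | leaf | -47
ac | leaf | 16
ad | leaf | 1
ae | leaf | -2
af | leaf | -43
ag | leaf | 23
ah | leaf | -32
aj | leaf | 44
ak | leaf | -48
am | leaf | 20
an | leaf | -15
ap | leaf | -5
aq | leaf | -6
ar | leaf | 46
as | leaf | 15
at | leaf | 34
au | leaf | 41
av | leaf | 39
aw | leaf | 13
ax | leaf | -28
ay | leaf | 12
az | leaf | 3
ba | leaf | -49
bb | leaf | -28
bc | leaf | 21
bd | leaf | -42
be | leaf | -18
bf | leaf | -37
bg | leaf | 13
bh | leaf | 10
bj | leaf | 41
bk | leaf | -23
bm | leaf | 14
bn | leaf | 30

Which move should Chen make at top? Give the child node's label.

Beta

f (Yuki): min(-11, 30, 37) = -11
g (Yuki): min(3, -47) = -47
h (Yuki): min(16, 1, -2) = -2
a (Chen): max(-11, -47, -2) = -2
j (Yuki): min(-43, 23, -32, 44) = -43
k (Yuki): min(-48, 20) = -48
b (Chen): max(-43, -48) = -43
Alpha (Yuki): min(-2, -43) = -43
m (Yuki): min(-15, -5, -6) = -15
n (Yuki): min(46, 15) = 15
p (Yuki): min(34, 41) = 34
q (Yuki): min(39, 13) = 13
c (Chen): max(-15, 15, 34, 13) = 34
r (Yuki): min(-28, 12) = -28
s (Yuki): min(3, -49) = -49
t (Yuki): min(-28, 21, -42, -18) = -42
d (Chen): max(-28, -49, -42) = -28
u (Yuki): min(-37, 13) = -37
v (Yuki): min(10, 41) = 10
w (Yuki): min(-23, 14, 30) = -23
e (Chen): max(-37, 10, -23) = 10
Beta (Yuki): min(34, -28, 10) = -28
top (Chen): max(-43, -28) = -28
Chen at top wants the highest of {Alpha=-43, Beta=-28}, so chooses Beta.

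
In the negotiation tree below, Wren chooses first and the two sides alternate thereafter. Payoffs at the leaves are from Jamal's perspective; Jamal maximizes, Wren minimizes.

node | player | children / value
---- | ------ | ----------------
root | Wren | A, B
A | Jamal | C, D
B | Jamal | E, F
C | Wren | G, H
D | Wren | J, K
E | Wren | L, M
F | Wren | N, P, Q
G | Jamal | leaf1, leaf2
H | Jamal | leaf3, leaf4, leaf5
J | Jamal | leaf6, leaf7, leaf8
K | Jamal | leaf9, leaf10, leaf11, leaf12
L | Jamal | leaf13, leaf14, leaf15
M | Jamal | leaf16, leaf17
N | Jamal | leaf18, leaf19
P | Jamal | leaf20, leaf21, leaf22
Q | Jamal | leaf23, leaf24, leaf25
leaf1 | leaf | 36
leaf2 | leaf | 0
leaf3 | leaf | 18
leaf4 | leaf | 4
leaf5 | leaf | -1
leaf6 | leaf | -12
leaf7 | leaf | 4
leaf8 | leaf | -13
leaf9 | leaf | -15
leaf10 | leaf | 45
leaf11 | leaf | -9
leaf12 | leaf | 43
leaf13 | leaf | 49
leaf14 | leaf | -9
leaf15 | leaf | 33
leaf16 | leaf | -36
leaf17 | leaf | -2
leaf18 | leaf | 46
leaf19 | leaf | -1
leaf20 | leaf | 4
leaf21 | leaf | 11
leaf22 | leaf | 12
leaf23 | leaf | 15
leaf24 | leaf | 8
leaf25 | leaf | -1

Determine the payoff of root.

12

G (Jamal): max(36, 0) = 36
H (Jamal): max(18, 4, -1) = 18
C (Wren): min(36, 18) = 18
J (Jamal): max(-12, 4, -13) = 4
K (Jamal): max(-15, 45, -9, 43) = 45
D (Wren): min(4, 45) = 4
A (Jamal): max(18, 4) = 18
L (Jamal): max(49, -9, 33) = 49
M (Jamal): max(-36, -2) = -2
E (Wren): min(49, -2) = -2
N (Jamal): max(46, -1) = 46
P (Jamal): max(4, 11, 12) = 12
Q (Jamal): max(15, 8, -1) = 15
F (Wren): min(46, 12, 15) = 12
B (Jamal): max(-2, 12) = 12
root (Wren): min(18, 12) = 12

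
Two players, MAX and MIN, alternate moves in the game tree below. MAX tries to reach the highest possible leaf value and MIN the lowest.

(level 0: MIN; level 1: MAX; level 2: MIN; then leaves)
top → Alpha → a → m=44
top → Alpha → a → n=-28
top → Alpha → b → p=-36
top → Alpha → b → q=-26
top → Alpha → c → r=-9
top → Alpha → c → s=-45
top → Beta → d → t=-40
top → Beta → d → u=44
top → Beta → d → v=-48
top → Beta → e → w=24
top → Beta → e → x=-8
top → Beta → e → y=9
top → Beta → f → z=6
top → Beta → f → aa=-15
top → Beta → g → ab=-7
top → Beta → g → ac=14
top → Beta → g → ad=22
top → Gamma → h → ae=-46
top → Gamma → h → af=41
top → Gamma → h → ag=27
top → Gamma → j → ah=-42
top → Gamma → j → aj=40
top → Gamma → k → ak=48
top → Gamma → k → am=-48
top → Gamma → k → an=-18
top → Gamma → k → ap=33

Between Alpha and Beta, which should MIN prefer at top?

a (MIN): min(44, -28) = -28
b (MIN): min(-36, -26) = -36
c (MIN): min(-9, -45) = -45
Alpha (MAX): max(-28, -36, -45) = -28
d (MIN): min(-40, 44, -48) = -48
e (MIN): min(24, -8, 9) = -8
f (MIN): min(6, -15) = -15
g (MIN): min(-7, 14, 22) = -7
Beta (MAX): max(-48, -8, -15, -7) = -7
MIN prefers the lower value; Alpha=-28, Beta=-7. Alpha is better since -28 < -7.

Alpha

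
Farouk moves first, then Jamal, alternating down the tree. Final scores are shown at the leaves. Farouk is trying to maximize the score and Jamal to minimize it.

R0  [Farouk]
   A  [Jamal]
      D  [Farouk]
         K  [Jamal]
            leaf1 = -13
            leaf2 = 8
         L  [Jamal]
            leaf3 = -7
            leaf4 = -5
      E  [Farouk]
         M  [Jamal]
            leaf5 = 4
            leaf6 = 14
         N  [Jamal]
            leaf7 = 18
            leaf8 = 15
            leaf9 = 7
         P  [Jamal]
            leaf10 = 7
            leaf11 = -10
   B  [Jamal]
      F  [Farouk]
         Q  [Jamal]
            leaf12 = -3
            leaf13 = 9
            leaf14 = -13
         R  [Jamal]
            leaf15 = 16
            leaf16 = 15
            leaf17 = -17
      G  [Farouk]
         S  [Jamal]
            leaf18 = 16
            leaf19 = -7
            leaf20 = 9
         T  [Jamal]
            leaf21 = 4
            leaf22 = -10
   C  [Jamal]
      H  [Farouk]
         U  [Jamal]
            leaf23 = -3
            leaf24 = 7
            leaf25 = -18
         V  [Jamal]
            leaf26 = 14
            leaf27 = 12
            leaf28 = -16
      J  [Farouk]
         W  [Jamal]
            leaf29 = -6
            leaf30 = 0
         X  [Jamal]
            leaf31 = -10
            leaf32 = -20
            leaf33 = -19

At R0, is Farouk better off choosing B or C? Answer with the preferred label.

B

Q (Jamal): min(-3, 9, -13) = -13
R (Jamal): min(16, 15, -17) = -17
F (Farouk): max(-13, -17) = -13
S (Jamal): min(16, -7, 9) = -7
T (Jamal): min(4, -10) = -10
G (Farouk): max(-7, -10) = -7
B (Jamal): min(-13, -7) = -13
U (Jamal): min(-3, 7, -18) = -18
V (Jamal): min(14, 12, -16) = -16
H (Farouk): max(-18, -16) = -16
W (Jamal): min(-6, 0) = -6
X (Jamal): min(-10, -20, -19) = -20
J (Farouk): max(-6, -20) = -6
C (Jamal): min(-16, -6) = -16
Farouk prefers the higher value; B=-13, C=-16. B is better since -13 > -16.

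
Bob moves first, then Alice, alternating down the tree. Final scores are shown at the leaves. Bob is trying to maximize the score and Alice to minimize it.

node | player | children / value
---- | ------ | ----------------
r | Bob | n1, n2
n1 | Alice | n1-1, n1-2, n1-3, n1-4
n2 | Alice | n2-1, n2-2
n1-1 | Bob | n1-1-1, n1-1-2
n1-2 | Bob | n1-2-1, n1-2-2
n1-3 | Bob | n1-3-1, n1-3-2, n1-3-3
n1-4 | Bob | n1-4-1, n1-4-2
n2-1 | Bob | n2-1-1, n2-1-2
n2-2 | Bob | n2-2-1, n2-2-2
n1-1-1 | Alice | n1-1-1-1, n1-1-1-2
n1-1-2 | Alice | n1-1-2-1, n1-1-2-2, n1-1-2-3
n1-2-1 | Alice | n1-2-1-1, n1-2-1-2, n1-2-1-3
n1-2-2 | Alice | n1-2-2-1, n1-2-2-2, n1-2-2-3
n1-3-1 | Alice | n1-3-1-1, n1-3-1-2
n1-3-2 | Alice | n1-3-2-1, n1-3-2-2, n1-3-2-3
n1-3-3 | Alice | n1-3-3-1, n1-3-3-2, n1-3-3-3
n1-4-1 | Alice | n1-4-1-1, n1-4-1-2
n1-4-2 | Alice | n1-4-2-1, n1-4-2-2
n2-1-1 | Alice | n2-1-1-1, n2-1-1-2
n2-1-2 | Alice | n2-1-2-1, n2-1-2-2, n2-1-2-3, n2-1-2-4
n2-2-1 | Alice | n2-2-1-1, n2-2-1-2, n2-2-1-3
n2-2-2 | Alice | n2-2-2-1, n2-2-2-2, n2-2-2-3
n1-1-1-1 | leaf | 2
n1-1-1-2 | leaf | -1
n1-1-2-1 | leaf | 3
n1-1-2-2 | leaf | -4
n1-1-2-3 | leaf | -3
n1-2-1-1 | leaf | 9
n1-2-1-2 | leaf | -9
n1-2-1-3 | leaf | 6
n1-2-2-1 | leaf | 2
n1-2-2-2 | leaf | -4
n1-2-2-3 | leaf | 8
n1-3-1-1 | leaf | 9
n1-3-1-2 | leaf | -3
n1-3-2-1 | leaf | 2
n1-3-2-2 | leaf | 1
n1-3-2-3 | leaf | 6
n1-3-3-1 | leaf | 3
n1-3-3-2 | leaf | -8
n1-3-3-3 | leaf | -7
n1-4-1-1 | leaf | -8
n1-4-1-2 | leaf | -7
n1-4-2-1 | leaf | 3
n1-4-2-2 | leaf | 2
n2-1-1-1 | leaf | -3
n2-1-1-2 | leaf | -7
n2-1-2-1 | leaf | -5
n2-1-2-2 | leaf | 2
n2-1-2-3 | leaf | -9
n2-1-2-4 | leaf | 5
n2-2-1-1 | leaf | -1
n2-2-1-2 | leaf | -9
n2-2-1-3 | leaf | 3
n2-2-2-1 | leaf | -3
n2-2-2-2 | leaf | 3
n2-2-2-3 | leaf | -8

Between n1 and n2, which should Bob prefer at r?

n1-1-1 (Alice): min(2, -1) = -1
n1-1-2 (Alice): min(3, -4, -3) = -4
n1-1 (Bob): max(-1, -4) = -1
n1-2-1 (Alice): min(9, -9, 6) = -9
n1-2-2 (Alice): min(2, -4, 8) = -4
n1-2 (Bob): max(-9, -4) = -4
n1-3-1 (Alice): min(9, -3) = -3
n1-3-2 (Alice): min(2, 1, 6) = 1
n1-3-3 (Alice): min(3, -8, -7) = -8
n1-3 (Bob): max(-3, 1, -8) = 1
n1-4-1 (Alice): min(-8, -7) = -8
n1-4-2 (Alice): min(3, 2) = 2
n1-4 (Bob): max(-8, 2) = 2
n1 (Alice): min(-1, -4, 1, 2) = -4
n2-1-1 (Alice): min(-3, -7) = -7
n2-1-2 (Alice): min(-5, 2, -9, 5) = -9
n2-1 (Bob): max(-7, -9) = -7
n2-2-1 (Alice): min(-1, -9, 3) = -9
n2-2-2 (Alice): min(-3, 3, -8) = -8
n2-2 (Bob): max(-9, -8) = -8
n2 (Alice): min(-7, -8) = -8
Bob prefers the higher value; n1=-4, n2=-8. n1 is better since -4 > -8.

n1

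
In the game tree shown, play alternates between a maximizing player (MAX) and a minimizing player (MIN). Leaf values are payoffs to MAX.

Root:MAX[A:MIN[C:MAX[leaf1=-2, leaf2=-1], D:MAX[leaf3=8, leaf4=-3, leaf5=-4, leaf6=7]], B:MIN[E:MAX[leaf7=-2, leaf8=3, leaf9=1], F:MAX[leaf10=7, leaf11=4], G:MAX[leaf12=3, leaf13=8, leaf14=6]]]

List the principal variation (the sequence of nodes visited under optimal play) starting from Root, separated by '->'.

C (MAX): max(-2, -1) = -1
D (MAX): max(8, -3, -4, 7) = 8
A (MIN): min(-1, 8) = -1
E (MAX): max(-2, 3, 1) = 3
F (MAX): max(7, 4) = 7
G (MAX): max(3, 8, 6) = 8
B (MIN): min(3, 7, 8) = 3
Root (MAX): max(-1, 3) = 3
At Root, MAX picks B (highest: 3).
At B, MIN picks E (lowest: 3).
At E, MAX picks leaf8 (highest: 3).
Terminal value 3.

Root -> B -> E -> leaf8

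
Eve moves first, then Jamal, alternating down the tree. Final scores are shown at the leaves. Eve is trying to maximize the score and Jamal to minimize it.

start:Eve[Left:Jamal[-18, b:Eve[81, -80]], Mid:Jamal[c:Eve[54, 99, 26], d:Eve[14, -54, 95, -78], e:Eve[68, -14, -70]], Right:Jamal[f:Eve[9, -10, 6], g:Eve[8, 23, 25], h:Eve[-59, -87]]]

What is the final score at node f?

9

f (Eve): max(9, -10, 6) = 9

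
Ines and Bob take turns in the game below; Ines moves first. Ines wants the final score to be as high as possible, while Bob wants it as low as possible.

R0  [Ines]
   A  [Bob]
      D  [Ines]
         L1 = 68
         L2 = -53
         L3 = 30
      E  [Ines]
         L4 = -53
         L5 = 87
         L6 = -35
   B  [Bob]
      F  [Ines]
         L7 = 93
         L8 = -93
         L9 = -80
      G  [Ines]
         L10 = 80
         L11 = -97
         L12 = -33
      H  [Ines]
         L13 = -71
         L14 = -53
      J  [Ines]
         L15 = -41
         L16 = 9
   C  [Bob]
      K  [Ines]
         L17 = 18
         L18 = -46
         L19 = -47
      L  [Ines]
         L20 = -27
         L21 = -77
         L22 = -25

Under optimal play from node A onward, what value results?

D (Ines): max(68, -53, 30) = 68
E (Ines): max(-53, 87, -35) = 87
A (Bob): min(68, 87) = 68

68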